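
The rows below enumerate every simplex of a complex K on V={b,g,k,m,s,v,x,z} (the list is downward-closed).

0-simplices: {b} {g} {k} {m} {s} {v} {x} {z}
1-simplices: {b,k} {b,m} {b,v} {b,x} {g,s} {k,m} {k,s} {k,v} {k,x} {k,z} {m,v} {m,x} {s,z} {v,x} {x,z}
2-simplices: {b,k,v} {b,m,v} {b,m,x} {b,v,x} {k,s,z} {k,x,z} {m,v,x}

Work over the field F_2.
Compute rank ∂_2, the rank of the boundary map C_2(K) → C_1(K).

n_0=8 n_1=15 n_2=7  [Z2]
∂1: piv[bk,bm,bv,bx,gs,ks,kz] rk=7  ker:km,kv,kx,mv,mx,sz,vx,xz
∂2: piv[bkv,bmv,bmx,bvx,ksz,kxz] rk=6  ker:mvx
rk∂_2=6

rank∂_2=6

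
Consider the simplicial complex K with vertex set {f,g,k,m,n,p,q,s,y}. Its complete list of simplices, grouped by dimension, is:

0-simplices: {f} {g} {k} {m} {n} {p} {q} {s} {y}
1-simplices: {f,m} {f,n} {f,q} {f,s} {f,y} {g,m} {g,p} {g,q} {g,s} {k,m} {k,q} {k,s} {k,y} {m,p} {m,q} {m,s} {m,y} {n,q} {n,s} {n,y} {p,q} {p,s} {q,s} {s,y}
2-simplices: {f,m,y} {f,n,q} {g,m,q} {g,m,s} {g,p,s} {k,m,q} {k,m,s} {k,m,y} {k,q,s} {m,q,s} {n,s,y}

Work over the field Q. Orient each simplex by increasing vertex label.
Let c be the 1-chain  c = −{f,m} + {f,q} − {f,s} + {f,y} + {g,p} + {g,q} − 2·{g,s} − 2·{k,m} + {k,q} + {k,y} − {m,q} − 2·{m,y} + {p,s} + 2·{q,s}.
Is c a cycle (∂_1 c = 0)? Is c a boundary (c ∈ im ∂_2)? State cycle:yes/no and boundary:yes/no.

n_0=9 n_1=24 n_2=11  [Q]
∂1: piv[fm,fn,fq,fs,fy,gm,gp,km] rk=8  ker:gq,gs,kq,ks,ky,mp,mq,ms,my,nq,ns,ny,pq,ps,qs,sy
∂2: piv[fmy,fnq,gmq,gms,gps,kmq,kms,kmy,kqs,nsy] rk=10  ker:mqs
∂1c = 0
c vs im∂2: residual ≠ 0 ⇒ not boundary

cycle:yes boundary:no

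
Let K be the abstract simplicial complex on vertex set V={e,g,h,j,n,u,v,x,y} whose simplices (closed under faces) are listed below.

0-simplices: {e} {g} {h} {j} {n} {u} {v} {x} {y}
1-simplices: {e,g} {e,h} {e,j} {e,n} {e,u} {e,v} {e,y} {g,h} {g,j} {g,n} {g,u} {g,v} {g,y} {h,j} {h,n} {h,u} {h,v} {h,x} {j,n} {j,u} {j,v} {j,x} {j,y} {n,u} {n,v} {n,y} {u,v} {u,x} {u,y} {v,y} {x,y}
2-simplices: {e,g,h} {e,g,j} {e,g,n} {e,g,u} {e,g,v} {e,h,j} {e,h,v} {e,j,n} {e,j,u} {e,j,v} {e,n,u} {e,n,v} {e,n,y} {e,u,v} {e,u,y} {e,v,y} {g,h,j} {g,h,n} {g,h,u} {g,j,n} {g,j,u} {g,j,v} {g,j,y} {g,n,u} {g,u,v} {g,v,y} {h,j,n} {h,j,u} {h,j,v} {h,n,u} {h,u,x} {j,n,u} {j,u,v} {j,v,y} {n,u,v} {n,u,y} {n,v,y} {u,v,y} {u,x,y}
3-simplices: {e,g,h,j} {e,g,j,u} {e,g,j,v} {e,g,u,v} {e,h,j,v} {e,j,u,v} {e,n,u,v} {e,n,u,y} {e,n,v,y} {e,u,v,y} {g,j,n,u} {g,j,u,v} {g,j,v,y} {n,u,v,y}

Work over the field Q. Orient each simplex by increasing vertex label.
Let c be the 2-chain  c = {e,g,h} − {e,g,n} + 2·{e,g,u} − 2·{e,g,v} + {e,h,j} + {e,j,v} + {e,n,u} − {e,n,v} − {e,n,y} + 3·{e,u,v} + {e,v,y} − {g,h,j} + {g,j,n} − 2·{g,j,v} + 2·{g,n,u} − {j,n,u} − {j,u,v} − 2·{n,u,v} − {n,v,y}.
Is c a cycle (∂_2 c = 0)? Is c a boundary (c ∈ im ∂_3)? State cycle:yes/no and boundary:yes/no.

n_0=9 n_1=31 n_2=39 n_3=14  [Q]
∂1: piv[eg,eh,ej,en,eu,ev,ey,hx] rk=8  ker:gh,gj,gn,gu,gv,gy,hj,hn,hu,hv,jn,ju,jv,jx,jy,nu,nv,ny,uv,ux,uy,vy,xy
∂2: piv[egh,egj,egn,egu,egv,ehj,ehv,ejn,eju,ejv,enu,env,eny,euv,euy,evy,ghn,ghu,gjy,gvy,hux,uxy] rk=22  ker:ghj,gjn,gju,gjv,gnu,guv,hjn,hju,hjv,hnu,jnu,juv,jvy,nuv,nuy,nvy,uvy
∂3: piv[eghj,egju,egjv,eguv,ehjv,ejuv,enuv,enuy,envy,euvy,gjnu,gjvy] rk=12  ker:gjuv,nuvy
∂2c = 0
c vs im∂3: residual ≠ 0 ⇒ not boundary

cycle:yes boundary:no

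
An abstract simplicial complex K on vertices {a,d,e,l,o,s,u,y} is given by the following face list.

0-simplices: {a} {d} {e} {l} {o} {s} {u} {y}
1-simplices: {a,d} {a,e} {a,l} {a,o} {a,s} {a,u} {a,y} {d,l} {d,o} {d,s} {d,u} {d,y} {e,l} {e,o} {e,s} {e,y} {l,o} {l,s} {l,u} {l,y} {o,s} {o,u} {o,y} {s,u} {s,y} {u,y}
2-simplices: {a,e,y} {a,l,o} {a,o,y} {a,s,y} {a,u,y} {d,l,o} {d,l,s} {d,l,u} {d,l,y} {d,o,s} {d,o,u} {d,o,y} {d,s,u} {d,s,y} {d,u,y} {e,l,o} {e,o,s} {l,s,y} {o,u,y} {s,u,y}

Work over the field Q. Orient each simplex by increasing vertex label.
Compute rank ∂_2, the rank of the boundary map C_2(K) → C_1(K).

n_0=8 n_1=26 n_2=20  [Q]
∂1: piv[ad,ae,al,ao,as,au,ay] rk=7  ker:dl,do,ds,du,dy,el,eo,es,ey,lo,ls,lu,ly,os,ou,oy,su,sy,uy
∂2: piv[aey,alo,aoy,asy,auy,dlo,dls,dlu,dly,dos,dou,doy,dsu,dsy,duy,elo,eos] rk=17  ker:lsy,ouy,suy
rk∂_2=17

rank∂_2=17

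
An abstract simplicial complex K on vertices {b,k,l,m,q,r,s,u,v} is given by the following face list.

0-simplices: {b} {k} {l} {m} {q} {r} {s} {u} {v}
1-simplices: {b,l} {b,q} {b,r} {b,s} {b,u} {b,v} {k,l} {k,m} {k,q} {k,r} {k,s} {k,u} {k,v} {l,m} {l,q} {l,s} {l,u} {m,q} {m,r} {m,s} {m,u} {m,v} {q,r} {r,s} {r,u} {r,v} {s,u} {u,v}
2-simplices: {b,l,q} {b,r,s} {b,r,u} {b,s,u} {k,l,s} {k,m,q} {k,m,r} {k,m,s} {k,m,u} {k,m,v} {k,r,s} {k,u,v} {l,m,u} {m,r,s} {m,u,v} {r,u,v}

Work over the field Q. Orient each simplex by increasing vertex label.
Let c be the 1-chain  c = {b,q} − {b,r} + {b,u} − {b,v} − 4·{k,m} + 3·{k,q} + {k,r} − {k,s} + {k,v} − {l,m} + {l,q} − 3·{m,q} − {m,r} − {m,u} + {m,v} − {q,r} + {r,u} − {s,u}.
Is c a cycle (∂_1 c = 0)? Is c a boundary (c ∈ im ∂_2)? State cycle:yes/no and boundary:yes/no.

n_0=9 n_1=28 n_2=16  [Q]
∂1: piv[bl,bq,br,bs,bu,bv,kl,km] rk=8  ker:kq,kr,ks,ku,kv,lm,lq,ls,lu,mq,mr,ms,mu,mv,qr,rs,ru,rv,su,uv
∂2: piv[blq,brs,bru,bsu,kls,kmq,kmr,kms,kmu,kmv,krs,kuv,lmu,ruv] rk=14  ker:mrs,muv
∂1c = −{m} + 3·{q} − 3·{r} + {v}

cycle:no boundary:no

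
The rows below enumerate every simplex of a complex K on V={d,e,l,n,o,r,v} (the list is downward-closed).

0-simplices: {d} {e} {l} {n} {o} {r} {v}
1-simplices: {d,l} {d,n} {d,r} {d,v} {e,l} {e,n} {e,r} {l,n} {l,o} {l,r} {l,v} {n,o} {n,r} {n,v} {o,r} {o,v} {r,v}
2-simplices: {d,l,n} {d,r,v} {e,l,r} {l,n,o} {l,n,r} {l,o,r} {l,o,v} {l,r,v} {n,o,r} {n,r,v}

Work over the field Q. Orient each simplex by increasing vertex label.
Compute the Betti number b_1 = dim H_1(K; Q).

b_1=2

n_0=7 n_1=17 n_2=10  [Q]
∂1: piv[dl,dn,dr,dv,el,lo] rk=6  ker:en,er,ln,lr,lv,no,nr,nv,or,ov,rv
∂2: piv[dln,drv,elr,lno,lnr,lor,lov,lrv,nrv] rk=9  ker:nor
b_1=(17−6)−9=2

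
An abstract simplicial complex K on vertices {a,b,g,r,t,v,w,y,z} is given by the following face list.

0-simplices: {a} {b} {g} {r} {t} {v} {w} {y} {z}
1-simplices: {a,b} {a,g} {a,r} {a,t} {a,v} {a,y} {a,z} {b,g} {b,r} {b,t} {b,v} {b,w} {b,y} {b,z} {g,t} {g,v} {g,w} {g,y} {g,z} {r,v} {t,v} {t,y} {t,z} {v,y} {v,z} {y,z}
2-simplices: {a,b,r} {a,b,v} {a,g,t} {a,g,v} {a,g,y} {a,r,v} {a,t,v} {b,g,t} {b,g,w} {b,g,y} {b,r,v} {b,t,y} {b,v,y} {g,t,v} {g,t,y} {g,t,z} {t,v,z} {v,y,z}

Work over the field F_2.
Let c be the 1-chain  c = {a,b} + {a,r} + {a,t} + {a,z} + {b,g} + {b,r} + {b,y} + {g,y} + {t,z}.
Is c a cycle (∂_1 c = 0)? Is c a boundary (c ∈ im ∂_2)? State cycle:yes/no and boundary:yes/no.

cycle:yes boundary:no

n_0=9 n_1=26 n_2=18  [Z2]
∂1: piv[ab,ag,ar,at,av,ay,az,bw] rk=8  ker:bg,br,bt,bv,by,bz,gt,gv,gw,gy,gz,rv,tv,ty,tz,vy,vz,yz
∂2: piv[abr,abv,agt,agv,agy,arv,atv,bgt,bgw,bgy,bty,bvy,gtz,tvz,vyz] rk=15  ker:brv,gtv,gty
∂1c = 0
c vs im∂2: residual ≠ 0 ⇒ not boundary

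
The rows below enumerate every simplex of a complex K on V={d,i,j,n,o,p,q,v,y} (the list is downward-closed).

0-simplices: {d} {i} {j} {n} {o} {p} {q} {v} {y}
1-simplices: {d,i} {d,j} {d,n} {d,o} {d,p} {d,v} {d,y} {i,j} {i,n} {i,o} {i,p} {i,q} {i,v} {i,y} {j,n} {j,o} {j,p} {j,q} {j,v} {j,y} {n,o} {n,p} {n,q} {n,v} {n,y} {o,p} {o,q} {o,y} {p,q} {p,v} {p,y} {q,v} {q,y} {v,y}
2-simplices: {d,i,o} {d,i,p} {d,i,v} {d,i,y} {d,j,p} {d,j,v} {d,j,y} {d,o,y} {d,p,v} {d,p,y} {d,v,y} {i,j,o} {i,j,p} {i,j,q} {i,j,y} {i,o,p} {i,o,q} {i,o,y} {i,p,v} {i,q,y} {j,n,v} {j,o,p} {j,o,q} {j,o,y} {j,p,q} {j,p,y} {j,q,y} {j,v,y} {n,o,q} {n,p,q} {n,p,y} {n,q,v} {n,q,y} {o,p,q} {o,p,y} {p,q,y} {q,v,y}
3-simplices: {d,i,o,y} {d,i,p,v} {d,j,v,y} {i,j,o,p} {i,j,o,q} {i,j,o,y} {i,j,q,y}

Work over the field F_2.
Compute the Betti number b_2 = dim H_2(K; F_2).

n_0=9 n_1=34 n_2=37 n_3=7  [Z2]
∂1: piv[di,dj,dn,do,dp,dv,dy,iq] rk=8  ker:ij,in,io,ip,iv,iy,jn,jo,jp,jq,jv,jy,no,np,nq,nv,ny,op,oq,oy,pq,pv,py,qv,qy,vy
∂2: piv[dio,dip,div,diy,djp,djv,djy,doy,dpv,dpy,dvy,ijo,ijp,ijq,iop,ioq,iqy,jnv,jpq,noq,npq,npy,nqv,qvy] rk=24  ker:ijy,ioy,ipv,jop,joq,joy,jpy,jqy,jvy,nqy,opq,opy,pqy
∂3: piv[dioy,dipv,djvy,ijop,ijoq,ijoy,ijqy] rk=7
b_2=(37−24)−7=6

b_2=6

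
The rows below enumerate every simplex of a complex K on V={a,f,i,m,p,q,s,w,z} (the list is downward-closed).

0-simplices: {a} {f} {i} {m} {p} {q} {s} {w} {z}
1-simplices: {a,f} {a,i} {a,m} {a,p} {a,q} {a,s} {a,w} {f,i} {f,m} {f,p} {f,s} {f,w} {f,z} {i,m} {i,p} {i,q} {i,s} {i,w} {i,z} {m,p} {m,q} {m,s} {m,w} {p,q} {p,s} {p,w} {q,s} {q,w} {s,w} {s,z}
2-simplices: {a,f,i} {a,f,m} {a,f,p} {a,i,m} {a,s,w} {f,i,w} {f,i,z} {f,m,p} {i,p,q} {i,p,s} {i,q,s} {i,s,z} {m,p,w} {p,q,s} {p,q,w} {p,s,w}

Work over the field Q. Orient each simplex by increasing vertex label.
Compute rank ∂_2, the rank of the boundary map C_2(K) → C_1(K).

n_0=9 n_1=30 n_2=16  [Q]
∂1: piv[af,ai,am,ap,aq,as,aw,fz] rk=8  ker:fi,fm,fp,fs,fw,im,ip,iq,is,iw,iz,mp,mq,ms,mw,pq,ps,pw,qs,qw,sw,sz
∂2: piv[afi,afm,afp,aim,asw,fiw,fiz,fmp,ipq,ips,iqs,isz,mpw,pqw,psw] rk=15  ker:pqs
rk∂_2=15

rank∂_2=15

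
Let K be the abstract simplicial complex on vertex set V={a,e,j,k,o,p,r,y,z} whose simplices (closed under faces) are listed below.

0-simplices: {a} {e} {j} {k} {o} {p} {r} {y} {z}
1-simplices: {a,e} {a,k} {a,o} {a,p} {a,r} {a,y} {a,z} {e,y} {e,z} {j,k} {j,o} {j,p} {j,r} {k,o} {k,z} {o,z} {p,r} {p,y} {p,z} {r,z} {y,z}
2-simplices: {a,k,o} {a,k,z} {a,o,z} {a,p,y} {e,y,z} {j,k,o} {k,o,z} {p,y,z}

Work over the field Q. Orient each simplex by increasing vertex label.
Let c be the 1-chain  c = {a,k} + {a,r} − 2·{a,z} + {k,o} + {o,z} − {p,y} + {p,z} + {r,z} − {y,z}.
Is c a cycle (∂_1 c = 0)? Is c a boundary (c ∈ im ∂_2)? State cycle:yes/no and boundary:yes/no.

n_0=9 n_1=21 n_2=8  [Q]
∂1: piv[ae,ak,ao,ap,ar,ay,az,jk] rk=8  ker:ey,ez,jo,jp,jr,ko,kz,oz,pr,py,pz,rz,yz
∂2: piv[ako,akz,aoz,apy,eyz,jko,pyz] rk=7  ker:koz
∂1c = 0
c vs im∂2: residual ≠ 0 ⇒ not boundary

cycle:yes boundary:no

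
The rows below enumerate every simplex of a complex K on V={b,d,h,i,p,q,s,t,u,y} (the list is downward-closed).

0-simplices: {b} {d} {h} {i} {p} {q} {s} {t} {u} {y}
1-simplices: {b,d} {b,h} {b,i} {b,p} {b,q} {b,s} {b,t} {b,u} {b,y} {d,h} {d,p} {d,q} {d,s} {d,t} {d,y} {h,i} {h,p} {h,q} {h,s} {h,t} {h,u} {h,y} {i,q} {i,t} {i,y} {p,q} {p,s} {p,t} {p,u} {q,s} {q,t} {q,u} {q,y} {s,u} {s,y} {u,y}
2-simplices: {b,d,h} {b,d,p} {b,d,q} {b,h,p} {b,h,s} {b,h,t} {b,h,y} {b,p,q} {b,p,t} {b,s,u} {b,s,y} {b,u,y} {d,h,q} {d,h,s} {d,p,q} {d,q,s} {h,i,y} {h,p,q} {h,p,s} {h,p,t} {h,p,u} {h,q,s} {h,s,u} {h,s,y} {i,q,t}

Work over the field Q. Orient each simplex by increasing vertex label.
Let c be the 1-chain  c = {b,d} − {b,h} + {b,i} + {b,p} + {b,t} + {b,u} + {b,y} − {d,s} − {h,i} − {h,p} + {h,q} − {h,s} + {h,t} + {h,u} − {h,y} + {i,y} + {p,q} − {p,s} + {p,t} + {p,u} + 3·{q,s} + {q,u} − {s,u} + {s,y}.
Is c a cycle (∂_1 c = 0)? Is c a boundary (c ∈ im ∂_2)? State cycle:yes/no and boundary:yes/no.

cycle:no boundary:no

n_0=10 n_1=36 n_2=25  [Q]
∂1: piv[bd,bh,bi,bp,bq,bs,bt,bu,by] rk=9  ker:dh,dp,dq,ds,dt,dy,hi,hp,hq,hs,ht,hu,hy,iq,it,iy,pq,ps,pt,pu,qs,qt,qu,qy,su,sy,uy
∂2: piv[bdh,bdp,bdq,bhp,bhs,bht,bhy,bpq,bpt,bsu,bsy,buy,dhq,dhs,dqs,hiy,hps,hpu,hsu,iqt] rk=20  ker:dpq,hpq,hpt,hqs,hsy
∂1c = −5·{b} + 2·{d} − {i} − 2·{p} − 2·{q} + 3·{t} + 3·{u} + 2·{y}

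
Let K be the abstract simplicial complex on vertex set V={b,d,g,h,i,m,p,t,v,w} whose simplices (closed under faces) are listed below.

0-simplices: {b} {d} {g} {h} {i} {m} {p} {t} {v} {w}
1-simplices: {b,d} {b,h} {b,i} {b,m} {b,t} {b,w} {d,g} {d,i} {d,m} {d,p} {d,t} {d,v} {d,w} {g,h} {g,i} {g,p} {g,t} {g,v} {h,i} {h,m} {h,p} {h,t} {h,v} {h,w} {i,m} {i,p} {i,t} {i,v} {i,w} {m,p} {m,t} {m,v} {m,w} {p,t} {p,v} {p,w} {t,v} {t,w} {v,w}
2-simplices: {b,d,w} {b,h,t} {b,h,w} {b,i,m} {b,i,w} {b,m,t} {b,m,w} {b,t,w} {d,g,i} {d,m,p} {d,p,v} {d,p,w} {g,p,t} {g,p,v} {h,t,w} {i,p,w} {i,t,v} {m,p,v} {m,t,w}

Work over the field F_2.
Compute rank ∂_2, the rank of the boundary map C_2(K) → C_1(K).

rank∂_2=17

n_0=10 n_1=39 n_2=19  [Z2]
∂1: piv[bd,bh,bi,bm,bt,bw,dg,dp,dv] rk=9  ker:di,dm,dt,dw,gh,gi,gp,gt,gv,hi,hm,hp,ht,hv,hw,im,ip,it,iv,iw,mp,mt,mv,mw,pt,pv,pw,tv,tw,vw
∂2: piv[bdw,bht,bhw,bim,biw,bmt,bmw,btw,dgi,dmp,dpv,dpw,gpt,gpv,ipw,itv,mpv] rk=17  ker:htw,mtw
rk∂_2=17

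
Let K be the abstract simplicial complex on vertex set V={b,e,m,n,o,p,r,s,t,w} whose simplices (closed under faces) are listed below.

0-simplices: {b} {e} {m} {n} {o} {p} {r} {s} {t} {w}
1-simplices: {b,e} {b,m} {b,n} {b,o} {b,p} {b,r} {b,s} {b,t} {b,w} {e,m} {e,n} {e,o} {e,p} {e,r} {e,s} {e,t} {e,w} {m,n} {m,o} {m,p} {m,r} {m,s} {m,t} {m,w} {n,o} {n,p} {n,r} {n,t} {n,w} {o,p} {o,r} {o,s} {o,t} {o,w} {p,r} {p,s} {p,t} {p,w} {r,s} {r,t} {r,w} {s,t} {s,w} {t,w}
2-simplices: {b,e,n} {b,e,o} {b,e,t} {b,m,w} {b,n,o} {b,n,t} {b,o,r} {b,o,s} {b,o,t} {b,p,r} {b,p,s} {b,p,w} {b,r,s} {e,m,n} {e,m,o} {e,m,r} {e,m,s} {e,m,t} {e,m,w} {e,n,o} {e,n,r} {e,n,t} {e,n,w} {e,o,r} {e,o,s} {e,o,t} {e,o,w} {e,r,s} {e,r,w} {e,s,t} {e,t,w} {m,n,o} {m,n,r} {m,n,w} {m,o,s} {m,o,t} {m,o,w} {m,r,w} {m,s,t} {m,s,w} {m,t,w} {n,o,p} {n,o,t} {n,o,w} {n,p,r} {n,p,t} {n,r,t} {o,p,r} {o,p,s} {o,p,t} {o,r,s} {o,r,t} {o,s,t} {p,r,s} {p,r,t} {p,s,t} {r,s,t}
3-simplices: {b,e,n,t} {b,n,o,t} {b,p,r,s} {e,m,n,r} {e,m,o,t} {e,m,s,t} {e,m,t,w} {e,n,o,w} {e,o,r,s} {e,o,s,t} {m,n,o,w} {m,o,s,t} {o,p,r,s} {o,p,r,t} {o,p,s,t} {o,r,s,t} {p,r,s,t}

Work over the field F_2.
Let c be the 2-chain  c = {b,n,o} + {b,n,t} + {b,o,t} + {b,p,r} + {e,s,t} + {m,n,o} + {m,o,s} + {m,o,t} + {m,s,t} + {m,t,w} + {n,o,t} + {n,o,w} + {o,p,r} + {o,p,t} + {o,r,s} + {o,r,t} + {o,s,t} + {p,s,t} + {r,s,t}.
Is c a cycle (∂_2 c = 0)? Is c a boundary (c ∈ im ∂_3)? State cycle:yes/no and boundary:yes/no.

cycle:no boundary:no

n_0=10 n_1=44 n_2=57 n_3=17  [Z2]
∂1: piv[be,bm,bn,bo,bp,br,bs,bt,bw] rk=9  ker:em,en,eo,ep,er,es,et,ew,mn,mo,mp,mr,ms,mt,mw,no,np,nr,nt,nw,op,or,os,ot,ow,pr,ps,pt,pw,rs,rt,rw,st,sw,tw
∂2: piv[ben,beo,bet,bmw,bno,bnt,bor,bos,bot,bpr,bps,bpw,brs,emn,emo,emr,ems,emt,emw,enr,enw,eor,eos,eow,erw,est,etw,msw,nop,npr,npt,nrt] rk=32  ker:eno,ent,eot,ers,mno,mnr,mnw,mos,mot,mow,mrw,mst,mtw,not,now,opr,ops,opt,ors,ort,ost,prs,prt,pst,rst
∂3: piv[bent,bnot,bprs,emnr,emot,emst,emtw,enow,eors,eost,mnow,most,oprs,oprt,opst,orst] rk=16  ker:prst
∂2c = {b,p} + {b,r} + {e,s} + {e,t} + {m,n} + {m,o} + {m,t} + {m,w} + {n,w} + {o,r} + {o,s} + {o,w} + {p,s} + {s,t} + {t,w}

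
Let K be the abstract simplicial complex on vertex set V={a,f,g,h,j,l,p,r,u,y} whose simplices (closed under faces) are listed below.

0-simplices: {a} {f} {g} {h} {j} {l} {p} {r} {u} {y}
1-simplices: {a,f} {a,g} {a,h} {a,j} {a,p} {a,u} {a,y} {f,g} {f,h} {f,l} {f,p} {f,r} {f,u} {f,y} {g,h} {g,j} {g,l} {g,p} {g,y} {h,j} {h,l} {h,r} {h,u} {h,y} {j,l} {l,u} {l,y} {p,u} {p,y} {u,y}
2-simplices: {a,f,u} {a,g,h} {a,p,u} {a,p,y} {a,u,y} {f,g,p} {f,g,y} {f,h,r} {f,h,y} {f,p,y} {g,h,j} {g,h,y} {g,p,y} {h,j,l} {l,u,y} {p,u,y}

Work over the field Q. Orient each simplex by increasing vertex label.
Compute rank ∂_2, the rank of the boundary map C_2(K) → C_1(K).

n_0=10 n_1=30 n_2=16  [Q]
∂1: piv[af,ag,ah,aj,ap,au,ay,fl,fr] rk=9  ker:fg,fh,fp,fu,fy,gh,gj,gl,gp,gy,hj,hl,hr,hu,hy,jl,lu,ly,pu,py,uy
∂2: piv[afu,agh,apu,apy,auy,fgp,fgy,fhr,fhy,fpy,ghj,ghy,hjl,luy] rk=14  ker:gpy,puy
rk∂_2=14

rank∂_2=14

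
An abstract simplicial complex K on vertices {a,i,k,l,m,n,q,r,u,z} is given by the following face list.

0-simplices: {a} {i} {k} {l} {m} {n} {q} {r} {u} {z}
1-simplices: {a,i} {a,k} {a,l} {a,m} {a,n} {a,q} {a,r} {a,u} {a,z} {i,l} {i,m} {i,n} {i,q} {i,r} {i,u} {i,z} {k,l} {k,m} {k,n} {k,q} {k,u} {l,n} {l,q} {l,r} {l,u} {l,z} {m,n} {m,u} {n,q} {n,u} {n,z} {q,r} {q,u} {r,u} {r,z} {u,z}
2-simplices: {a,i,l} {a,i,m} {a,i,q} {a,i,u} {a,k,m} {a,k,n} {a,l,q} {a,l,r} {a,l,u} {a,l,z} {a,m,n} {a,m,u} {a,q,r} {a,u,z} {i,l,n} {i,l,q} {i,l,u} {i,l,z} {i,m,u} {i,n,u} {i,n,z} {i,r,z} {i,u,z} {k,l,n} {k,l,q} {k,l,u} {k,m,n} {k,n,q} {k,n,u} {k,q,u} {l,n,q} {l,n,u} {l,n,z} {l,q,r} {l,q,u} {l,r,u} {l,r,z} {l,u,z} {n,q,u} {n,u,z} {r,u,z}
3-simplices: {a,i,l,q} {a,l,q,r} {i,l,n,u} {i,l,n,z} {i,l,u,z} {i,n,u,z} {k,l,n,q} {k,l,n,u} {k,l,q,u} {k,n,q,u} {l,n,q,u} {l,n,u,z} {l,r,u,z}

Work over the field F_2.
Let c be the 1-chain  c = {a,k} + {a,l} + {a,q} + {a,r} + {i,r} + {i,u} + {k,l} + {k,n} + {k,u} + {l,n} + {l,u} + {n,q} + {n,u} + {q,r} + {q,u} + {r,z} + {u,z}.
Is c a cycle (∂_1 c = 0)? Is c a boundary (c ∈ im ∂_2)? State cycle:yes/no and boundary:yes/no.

cycle:yes boundary:no

n_0=10 n_1=36 n_2=41 n_3=13  [Z2]
∂1: piv[ai,ak,al,am,an,aq,ar,au,az] rk=9  ker:il,im,in,iq,ir,iu,iz,kl,km,kn,kq,ku,ln,lq,lr,lu,lz,mn,mu,nq,nu,nz,qr,qu,ru,rz,uz
∂2: piv[ail,aim,aiq,aiu,akm,akn,alq,alr,alu,alz,amn,amu,aqr,auz,iln,ilz,inu,inz,irz,kln,klq,klu,knq,kqu,lru,lrz] rk=26  ker:ilq,ilu,imu,iuz,kmn,knu,lnq,lnu,lnz,lqr,lqu,luz,nqu,nuz,ruz
∂3: piv[ailq,alqr,ilnu,ilnz,iluz,inuz,klnq,klnu,klqu,knqu,lruz] rk=11  ker:lnqu,lnuz
∂1c = 0
c vs im∂2: residual ≠ 0 ⇒ not boundary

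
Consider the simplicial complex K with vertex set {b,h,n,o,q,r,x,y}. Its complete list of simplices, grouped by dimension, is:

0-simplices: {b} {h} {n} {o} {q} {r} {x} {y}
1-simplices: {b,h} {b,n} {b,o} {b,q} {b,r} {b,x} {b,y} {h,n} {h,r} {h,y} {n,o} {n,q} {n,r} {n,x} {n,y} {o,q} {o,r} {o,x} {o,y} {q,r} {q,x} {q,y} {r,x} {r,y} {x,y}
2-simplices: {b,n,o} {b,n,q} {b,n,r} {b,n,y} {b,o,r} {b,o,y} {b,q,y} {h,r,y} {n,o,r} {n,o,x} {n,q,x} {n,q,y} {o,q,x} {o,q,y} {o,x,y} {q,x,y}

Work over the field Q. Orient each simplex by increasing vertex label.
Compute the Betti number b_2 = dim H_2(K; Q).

n_0=8 n_1=25 n_2=16  [Q]
∂1: piv[bh,bn,bo,bq,br,bx,by] rk=7  ker:hn,hr,hy,no,nq,nr,nx,ny,oq,or,ox,oy,qr,qx,qy,rx,ry,xy
∂2: piv[bno,bnq,bnr,bny,bor,boy,bqy,hry,nox,nqx,oqx,oxy] rk=12  ker:nor,nqy,oqy,qxy
b_2=(16−12)−0=4

b_2=4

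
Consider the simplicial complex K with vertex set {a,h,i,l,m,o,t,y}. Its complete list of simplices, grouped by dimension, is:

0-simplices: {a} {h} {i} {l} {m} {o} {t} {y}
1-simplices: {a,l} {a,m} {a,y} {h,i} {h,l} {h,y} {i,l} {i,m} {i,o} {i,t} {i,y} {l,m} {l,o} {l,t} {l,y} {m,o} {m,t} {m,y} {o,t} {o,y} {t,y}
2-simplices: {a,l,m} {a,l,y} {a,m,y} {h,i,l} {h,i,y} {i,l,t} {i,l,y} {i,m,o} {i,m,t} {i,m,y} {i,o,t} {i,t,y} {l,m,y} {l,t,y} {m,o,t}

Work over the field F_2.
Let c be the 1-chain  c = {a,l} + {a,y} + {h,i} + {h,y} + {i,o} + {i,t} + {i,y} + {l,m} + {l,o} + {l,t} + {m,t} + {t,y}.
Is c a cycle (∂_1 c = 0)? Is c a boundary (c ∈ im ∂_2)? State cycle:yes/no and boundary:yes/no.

n_0=8 n_1=21 n_2=15  [Z2]
∂1: piv[al,am,ay,hi,hl,io,it] rk=7  ker:hy,il,im,iy,lm,lo,lt,ly,mo,mt,my,ot,oy,ty
∂2: piv[alm,aly,amy,hil,hiy,ilt,ily,imo,imt,imy,iot,ity] rk=12  ker:lmy,lty,mot
∂1c = 0
c vs im∂2: residual ≠ 0 ⇒ not boundary

cycle:yes boundary:no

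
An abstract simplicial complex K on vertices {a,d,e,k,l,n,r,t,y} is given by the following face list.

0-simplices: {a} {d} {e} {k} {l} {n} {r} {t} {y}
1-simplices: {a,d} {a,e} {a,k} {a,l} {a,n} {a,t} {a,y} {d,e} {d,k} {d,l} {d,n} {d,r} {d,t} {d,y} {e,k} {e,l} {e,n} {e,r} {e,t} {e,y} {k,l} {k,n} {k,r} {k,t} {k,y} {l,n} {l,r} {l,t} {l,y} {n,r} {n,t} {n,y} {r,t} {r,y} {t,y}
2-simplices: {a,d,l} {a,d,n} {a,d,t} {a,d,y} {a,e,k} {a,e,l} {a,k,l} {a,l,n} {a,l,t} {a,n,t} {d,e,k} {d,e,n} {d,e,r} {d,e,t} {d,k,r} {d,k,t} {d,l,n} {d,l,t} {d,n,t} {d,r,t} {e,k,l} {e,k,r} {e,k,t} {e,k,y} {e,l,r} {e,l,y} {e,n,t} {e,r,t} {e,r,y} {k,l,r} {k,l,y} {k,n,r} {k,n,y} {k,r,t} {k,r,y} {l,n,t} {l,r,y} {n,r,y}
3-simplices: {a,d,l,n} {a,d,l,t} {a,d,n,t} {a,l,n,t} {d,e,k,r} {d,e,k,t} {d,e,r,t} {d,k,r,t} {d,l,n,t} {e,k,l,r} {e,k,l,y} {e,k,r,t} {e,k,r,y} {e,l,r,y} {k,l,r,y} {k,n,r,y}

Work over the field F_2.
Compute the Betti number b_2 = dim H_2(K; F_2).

n_0=9 n_1=35 n_2=38 n_3=16  [Z2]
∂1: piv[ad,ae,ak,al,an,at,ay,dr] rk=8  ker:de,dk,dl,dn,dt,dy,ek,el,en,er,et,ey,kl,kn,kr,kt,ky,ln,lr,lt,ly,nr,nt,ny,rt,ry,ty
∂2: piv[adl,adn,adt,ady,aek,ael,akl,aln,alt,ant,dek,den,der,det,dkr,dkt,drt,eky,elr,ely,ery,knr,kny] rk=23  ker:dln,dlt,dnt,ekl,ekr,ekt,ent,ert,klr,kly,krt,kry,lnt,lry,nry
∂3: piv[adln,adlt,adnt,alnt,dekr,dekt,dert,dkrt,eklr,ekly,ekry,elry,knry] rk=13  ker:dlnt,ekrt,klry
b_2=(38−23)−13=2

b_2=2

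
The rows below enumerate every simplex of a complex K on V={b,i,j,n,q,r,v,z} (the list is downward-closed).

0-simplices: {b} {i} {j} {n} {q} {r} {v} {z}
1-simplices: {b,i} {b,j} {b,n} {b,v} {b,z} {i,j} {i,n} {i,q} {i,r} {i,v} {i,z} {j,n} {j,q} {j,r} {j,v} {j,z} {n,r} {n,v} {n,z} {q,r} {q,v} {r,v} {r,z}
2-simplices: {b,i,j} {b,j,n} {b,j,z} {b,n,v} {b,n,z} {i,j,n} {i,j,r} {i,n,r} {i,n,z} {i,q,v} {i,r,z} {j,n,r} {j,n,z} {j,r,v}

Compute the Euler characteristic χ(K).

n_0=8 n_1=23 n_2=14
χ=+8−23+14=-1

χ(K)=-1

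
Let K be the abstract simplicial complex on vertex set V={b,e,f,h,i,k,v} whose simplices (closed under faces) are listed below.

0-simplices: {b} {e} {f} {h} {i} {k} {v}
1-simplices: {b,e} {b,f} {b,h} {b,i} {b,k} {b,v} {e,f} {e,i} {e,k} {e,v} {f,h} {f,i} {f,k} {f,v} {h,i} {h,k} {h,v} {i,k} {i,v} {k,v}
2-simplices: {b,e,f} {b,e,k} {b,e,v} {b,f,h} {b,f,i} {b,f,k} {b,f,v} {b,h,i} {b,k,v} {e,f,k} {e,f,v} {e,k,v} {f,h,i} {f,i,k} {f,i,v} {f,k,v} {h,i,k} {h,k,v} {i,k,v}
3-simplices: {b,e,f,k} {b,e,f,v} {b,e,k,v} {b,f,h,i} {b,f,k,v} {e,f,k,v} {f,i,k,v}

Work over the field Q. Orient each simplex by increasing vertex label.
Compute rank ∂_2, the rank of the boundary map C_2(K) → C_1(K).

n_0=7 n_1=20 n_2=19 n_3=7  [Q]
∂1: piv[be,bf,bh,bi,bk,bv] rk=6  ker:ef,ei,ek,ev,fh,fi,fk,fv,hi,hk,hv,ik,iv,kv
∂2: piv[bef,bek,bev,bfh,bfi,bfk,bfv,bhi,bkv,fik,fiv,hik,hkv] rk=13  ker:efk,efv,ekv,fhi,fkv,ikv
∂3: piv[befk,befv,bekv,bfhi,bfkv,fikv] rk=6  ker:efkv
rk∂_2=13

rank∂_2=13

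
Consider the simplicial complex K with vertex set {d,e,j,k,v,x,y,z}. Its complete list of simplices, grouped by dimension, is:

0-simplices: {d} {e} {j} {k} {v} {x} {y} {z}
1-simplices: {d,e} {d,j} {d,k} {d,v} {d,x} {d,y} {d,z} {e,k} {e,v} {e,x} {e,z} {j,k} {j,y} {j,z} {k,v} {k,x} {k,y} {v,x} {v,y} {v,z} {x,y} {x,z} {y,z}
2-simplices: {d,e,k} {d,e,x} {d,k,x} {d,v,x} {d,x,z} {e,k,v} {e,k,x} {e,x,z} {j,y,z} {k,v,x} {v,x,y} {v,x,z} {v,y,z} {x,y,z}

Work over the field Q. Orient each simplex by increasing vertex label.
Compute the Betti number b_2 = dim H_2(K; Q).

n_0=8 n_1=23 n_2=14  [Q]
∂1: piv[de,dj,dk,dv,dx,dy,dz] rk=7  ker:ek,ev,ex,ez,jk,jy,jz,kv,kx,ky,vx,vy,vz,xy,xz,yz
∂2: piv[dek,dex,dkx,dvx,dxz,ekv,exz,jyz,kvx,vxy,vxz,vyz] rk=12  ker:ekx,xyz
b_2=(14−12)−0=2

b_2=2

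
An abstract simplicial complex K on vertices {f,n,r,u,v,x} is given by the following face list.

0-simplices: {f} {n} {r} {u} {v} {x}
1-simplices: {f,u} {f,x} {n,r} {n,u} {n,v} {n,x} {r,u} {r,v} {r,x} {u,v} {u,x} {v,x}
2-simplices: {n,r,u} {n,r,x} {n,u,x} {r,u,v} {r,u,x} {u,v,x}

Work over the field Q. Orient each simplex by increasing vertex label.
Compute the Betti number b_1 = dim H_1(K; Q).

n_0=6 n_1=12 n_2=6  [Q]
∂1: piv[fu,fx,nr,nu,nv] rk=5  ker:nx,ru,rv,rx,uv,ux,vx
∂2: piv[nru,nrx,nux,ruv,uvx] rk=5  ker:rux
b_1=(12−5)−5=2

b_1=2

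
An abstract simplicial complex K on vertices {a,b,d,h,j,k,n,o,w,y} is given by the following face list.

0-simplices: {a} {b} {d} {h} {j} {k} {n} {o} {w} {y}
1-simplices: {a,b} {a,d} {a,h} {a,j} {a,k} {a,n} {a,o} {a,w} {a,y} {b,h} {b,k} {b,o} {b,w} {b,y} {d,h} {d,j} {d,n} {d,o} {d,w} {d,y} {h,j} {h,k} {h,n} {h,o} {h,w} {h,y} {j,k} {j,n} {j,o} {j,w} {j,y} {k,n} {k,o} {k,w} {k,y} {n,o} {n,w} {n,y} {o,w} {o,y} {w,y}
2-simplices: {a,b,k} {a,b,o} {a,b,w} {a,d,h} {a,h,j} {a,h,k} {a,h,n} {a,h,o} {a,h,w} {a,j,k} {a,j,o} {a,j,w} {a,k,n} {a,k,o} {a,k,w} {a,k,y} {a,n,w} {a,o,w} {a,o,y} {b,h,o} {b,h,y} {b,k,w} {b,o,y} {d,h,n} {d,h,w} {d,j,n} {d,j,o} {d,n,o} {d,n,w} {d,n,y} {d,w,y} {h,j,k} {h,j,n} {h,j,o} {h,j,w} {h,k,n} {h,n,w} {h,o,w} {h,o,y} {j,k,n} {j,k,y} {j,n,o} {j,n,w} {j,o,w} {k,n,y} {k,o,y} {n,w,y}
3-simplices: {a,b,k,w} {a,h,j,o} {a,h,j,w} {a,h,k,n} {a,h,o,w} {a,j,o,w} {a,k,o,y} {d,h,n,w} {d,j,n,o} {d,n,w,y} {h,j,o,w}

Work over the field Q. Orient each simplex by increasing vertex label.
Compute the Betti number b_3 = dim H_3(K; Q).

b_3=1

n_0=10 n_1=41 n_2=47 n_3=11  [Q]
∂1: piv[ab,ad,ah,aj,ak,an,ao,aw,ay] rk=9  ker:bh,bk,bo,bw,by,dh,dj,dn,do,dw,dy,hj,hk,hn,ho,hw,hy,jk,jn,jo,jw,jy,kn,ko,kw,ky,no,nw,ny,ow,oy,wy
∂2: piv[abk,abo,abw,adh,ahj,ahk,ahn,aho,ahw,ajk,ajo,ajw,akn,ako,akw,aky,anw,aow,aoy,bho,bhy,boy,dhn,dhw,djn,djo,dno,dny,dwy,hjn,jky,kny] rk=32  ker:bkw,dnw,hjk,hjo,hjw,hkn,hnw,how,hoy,jkn,jno,jnw,jow,koy,nwy
∂3: piv[abkw,ahjo,ahjw,ahkn,ahow,ajow,akoy,dhnw,djno,dnwy] rk=10  ker:hjow
b_3=(11−10)−0=1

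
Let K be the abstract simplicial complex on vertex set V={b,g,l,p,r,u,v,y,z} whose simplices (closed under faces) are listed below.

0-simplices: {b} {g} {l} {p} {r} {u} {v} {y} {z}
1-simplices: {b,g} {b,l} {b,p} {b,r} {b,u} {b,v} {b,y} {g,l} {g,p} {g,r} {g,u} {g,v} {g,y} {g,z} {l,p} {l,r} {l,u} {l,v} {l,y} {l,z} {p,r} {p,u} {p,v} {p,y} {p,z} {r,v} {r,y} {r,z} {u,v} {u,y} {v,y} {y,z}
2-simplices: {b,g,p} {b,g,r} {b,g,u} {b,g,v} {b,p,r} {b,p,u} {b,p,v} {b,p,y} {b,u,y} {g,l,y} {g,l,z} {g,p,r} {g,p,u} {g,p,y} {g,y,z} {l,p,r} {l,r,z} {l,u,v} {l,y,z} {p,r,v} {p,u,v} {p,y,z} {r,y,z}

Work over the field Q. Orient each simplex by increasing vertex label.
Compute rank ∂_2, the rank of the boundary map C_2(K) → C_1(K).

rank∂_2=20

n_0=9 n_1=32 n_2=23  [Q]
∂1: piv[bg,bl,bp,br,bu,bv,by,gz] rk=8  ker:gl,gp,gr,gu,gv,gy,lp,lr,lu,lv,ly,lz,pr,pu,pv,py,pz,rv,ry,rz,uv,uy,vy,yz
∂2: piv[bgp,bgr,bgu,bgv,bpr,bpu,bpv,bpy,buy,gly,glz,gpy,gyz,lpr,lrz,luv,prv,puv,pyz,ryz] rk=20  ker:gpr,gpu,lyz
rk∂_2=20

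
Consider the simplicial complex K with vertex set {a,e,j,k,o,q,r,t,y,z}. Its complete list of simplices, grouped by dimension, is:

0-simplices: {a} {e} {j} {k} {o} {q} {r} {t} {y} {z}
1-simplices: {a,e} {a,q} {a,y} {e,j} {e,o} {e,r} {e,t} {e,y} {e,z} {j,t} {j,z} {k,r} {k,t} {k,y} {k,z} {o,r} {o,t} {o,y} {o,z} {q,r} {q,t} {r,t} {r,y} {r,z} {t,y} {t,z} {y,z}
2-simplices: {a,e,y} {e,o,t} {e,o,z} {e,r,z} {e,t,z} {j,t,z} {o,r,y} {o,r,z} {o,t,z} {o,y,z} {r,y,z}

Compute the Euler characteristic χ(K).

n_0=10 n_1=27 n_2=11
χ=+10−27+11=-6

χ(K)=-6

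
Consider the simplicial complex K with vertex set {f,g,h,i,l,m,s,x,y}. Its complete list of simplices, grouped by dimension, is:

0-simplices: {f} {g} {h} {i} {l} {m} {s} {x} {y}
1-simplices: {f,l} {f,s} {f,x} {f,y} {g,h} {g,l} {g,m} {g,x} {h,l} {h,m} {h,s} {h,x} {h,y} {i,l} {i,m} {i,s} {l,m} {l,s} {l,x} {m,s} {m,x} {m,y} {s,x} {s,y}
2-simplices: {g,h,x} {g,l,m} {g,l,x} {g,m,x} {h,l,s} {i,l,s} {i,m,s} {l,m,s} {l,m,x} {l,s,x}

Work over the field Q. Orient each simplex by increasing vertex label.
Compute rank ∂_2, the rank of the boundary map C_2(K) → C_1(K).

n_0=9 n_1=24 n_2=10  [Q]
∂1: piv[fl,fs,fx,fy,gh,gl,gm,il] rk=8  ker:gx,hl,hm,hs,hx,hy,im,is,lm,ls,lx,ms,mx,my,sx,sy
∂2: piv[ghx,glm,glx,gmx,hls,ils,ims,lms,lsx] rk=9  ker:lmx
rk∂_2=9

rank∂_2=9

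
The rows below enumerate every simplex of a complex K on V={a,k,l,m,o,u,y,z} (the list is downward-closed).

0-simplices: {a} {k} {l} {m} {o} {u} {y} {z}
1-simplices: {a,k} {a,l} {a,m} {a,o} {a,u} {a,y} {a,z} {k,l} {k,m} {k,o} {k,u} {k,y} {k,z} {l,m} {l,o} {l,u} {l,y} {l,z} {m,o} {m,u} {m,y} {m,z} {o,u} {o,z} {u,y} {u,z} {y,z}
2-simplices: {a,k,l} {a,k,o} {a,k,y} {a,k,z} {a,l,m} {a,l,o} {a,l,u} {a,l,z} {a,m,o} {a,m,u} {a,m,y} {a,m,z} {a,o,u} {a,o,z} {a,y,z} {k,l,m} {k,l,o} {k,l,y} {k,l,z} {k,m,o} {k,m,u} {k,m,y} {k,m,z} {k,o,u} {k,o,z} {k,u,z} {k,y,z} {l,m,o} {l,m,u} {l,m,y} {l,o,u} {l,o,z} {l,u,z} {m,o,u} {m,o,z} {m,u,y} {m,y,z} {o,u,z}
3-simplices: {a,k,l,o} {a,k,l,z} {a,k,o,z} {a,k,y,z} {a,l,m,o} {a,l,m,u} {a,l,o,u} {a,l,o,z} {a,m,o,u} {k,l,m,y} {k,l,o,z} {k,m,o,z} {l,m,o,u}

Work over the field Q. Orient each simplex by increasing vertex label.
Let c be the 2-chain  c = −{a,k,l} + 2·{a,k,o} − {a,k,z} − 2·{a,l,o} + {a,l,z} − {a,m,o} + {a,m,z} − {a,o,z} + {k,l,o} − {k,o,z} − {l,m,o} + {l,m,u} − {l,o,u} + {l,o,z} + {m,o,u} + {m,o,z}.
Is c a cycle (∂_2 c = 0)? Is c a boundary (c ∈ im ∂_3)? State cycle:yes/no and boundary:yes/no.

cycle:yes boundary:no

n_0=8 n_1=27 n_2=38 n_3=13  [Q]
∂1: piv[ak,al,am,ao,au,ay,az] rk=7  ker:kl,km,ko,ku,ky,kz,lm,lo,lu,ly,lz,mo,mu,my,mz,ou,oz,uy,uz,yz
∂2: piv[akl,ako,aky,akz,alm,alo,alu,alz,amo,amu,amy,amz,aou,aoz,ayz,klm,kly,kmu,kuz,muy] rk=20  ker:klo,klz,kmo,kmy,kmz,kou,koz,kyz,lmo,lmu,lmy,lou,loz,luz,mou,moz,myz,ouz
∂3: piv[aklo,aklz,akoz,akyz,almo,almu,alou,aloz,amou,klmy,kmoz] rk=11  ker:kloz,lmou
∂2c = 0
c vs im∂3: residual ≠ 0 ⇒ not boundary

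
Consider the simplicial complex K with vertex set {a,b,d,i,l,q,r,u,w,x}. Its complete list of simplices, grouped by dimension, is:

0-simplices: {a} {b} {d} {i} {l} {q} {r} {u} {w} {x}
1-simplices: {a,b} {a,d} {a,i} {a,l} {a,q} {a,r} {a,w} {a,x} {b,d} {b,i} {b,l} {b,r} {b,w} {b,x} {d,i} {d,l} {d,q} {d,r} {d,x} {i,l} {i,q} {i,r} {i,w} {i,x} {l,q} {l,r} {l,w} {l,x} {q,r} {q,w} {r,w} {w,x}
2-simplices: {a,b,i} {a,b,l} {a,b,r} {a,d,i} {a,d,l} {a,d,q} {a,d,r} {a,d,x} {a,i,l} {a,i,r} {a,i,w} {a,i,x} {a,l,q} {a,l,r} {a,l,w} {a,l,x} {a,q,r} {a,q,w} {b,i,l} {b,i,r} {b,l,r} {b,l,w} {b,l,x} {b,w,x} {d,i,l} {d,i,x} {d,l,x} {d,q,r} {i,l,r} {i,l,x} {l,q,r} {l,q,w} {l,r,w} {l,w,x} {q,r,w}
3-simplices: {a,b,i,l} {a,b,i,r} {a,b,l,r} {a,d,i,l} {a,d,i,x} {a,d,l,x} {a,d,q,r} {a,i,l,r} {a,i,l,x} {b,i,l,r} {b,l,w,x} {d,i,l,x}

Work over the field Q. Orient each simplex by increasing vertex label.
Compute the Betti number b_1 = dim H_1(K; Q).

n_0=10 n_1=32 n_2=35 n_3=12  [Q]
∂1: piv[ab,ad,ai,al,aq,ar,aw,ax] rk=8  ker:bd,bi,bl,br,bw,bx,di,dl,dq,dr,dx,il,iq,ir,iw,ix,lq,lr,lw,lx,qr,qw,rw,wx
∂2: piv[abi,abl,abr,adi,adl,adq,adr,adx,ail,air,aiw,aix,alq,alr,alw,alx,aqr,aqw,blw,blx,bwx,lrw] rk=22  ker:bil,bir,blr,dil,dix,dlx,dqr,ilr,ilx,lqr,lqw,lwx,qrw
∂3: piv[abil,abir,ablr,adil,adix,adlx,adqr,ailr,ailx,blwx] rk=10  ker:bilr,dilx
b_1=(32−8)−22=2

b_1=2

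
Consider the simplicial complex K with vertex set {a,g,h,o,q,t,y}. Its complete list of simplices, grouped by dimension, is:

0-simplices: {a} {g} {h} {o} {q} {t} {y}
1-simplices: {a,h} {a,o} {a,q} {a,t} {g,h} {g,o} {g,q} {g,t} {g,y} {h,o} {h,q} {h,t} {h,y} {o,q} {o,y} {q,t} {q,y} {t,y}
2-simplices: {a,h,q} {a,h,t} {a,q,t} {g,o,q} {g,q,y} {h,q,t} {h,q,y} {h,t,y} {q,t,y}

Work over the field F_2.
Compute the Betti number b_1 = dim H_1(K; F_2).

b_1=5

n_0=7 n_1=18 n_2=9  [Z2]
∂1: piv[ah,ao,aq,at,gh,gy] rk=6  ker:go,gq,gt,ho,hq,ht,hy,oq,oy,qt,qy,ty
∂2: piv[ahq,aht,aqt,goq,gqy,hqy,hty] rk=7  ker:hqt,qty
b_1=(18−6)−7=5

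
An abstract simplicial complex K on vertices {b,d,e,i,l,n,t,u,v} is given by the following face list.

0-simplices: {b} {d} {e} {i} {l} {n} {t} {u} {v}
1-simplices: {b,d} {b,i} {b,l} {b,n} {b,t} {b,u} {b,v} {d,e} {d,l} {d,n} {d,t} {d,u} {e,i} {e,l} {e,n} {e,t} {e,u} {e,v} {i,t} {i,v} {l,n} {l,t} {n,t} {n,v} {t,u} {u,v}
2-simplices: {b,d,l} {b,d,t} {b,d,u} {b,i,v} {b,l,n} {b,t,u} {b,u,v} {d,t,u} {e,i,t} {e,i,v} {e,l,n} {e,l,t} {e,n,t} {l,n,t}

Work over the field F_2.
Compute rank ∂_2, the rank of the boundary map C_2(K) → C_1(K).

rank∂_2=12

n_0=9 n_1=26 n_2=14  [Z2]
∂1: piv[bd,bi,bl,bn,bt,bu,bv,de] rk=8  ker:dl,dn,dt,du,ei,el,en,et,eu,ev,it,iv,ln,lt,nt,nv,tu,uv
∂2: piv[bdl,bdt,bdu,biv,bln,btu,buv,eit,eiv,eln,elt,ent] rk=12  ker:dtu,lnt
rk∂_2=12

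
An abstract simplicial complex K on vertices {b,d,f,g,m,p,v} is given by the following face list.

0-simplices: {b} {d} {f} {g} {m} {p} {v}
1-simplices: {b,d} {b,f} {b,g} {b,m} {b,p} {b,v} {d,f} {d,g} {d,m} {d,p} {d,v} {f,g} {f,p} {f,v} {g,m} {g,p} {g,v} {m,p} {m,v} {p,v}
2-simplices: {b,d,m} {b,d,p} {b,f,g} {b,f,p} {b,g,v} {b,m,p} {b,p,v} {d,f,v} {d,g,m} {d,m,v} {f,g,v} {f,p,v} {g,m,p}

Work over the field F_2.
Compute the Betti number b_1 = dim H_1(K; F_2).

b_1=2

n_0=7 n_1=20 n_2=13  [Z2]
∂1: piv[bd,bf,bg,bm,bp,bv] rk=6  ker:df,dg,dm,dp,dv,fg,fp,fv,gm,gp,gv,mp,mv,pv
∂2: piv[bdm,bdp,bfg,bfp,bgv,bmp,bpv,dfv,dgm,dmv,fgv,gmp] rk=12  ker:fpv
b_1=(20−6)−12=2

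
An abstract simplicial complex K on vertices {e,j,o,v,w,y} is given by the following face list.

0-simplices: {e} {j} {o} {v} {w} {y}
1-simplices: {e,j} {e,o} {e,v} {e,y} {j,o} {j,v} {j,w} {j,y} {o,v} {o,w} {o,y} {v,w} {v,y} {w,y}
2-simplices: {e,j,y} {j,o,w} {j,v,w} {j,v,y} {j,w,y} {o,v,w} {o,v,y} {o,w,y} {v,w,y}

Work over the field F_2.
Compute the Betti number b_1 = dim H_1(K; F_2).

n_0=6 n_1=14 n_2=9  [Z2]
∂1: piv[ej,eo,ev,ey,jw] rk=5  ker:jo,jv,jy,ov,ow,oy,vw,vy,wy
∂2: piv[ejy,jow,jvw,jvy,jwy,ovw,ovy] rk=7  ker:owy,vwy
b_1=(14−5)−7=2

b_1=2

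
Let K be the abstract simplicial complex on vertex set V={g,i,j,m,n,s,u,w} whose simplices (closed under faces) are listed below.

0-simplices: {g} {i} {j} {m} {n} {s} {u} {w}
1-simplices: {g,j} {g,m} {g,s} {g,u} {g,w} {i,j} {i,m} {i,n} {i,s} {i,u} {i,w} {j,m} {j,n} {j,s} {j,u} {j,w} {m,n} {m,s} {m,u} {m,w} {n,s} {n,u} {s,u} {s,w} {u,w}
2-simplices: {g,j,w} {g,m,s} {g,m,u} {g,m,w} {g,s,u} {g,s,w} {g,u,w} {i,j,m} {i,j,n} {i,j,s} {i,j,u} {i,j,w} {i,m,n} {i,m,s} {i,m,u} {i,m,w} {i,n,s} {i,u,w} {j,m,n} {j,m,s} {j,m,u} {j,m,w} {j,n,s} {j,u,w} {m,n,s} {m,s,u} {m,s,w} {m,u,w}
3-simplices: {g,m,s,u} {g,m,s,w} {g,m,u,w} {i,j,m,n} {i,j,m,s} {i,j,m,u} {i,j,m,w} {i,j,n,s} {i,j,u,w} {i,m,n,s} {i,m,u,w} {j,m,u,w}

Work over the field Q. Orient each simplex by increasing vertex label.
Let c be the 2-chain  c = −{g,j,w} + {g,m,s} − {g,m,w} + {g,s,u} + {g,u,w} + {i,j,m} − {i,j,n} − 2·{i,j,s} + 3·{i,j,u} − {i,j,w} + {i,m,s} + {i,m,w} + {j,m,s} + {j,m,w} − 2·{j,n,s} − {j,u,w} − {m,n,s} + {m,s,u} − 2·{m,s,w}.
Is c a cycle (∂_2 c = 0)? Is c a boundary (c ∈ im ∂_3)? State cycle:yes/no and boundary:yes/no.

cycle:no boundary:no

n_0=8 n_1=25 n_2=28 n_3=12  [Q]
∂1: piv[gj,gm,gs,gu,gw,ij,in] rk=7  ker:im,is,iu,iw,jm,jn,js,ju,jw,mn,ms,mu,mw,ns,nu,su,sw,uw
∂2: piv[gjw,gms,gmu,gmw,gsu,gsw,guw,ijm,ijn,ijs,iju,ijw,imn,ims,imu,imw,ins] rk=17  ker:iuw,jmn,jms,jmu,jmw,jns,juw,mns,msu,msw,muw
∂3: piv[gmsu,gmsw,gmuw,ijmn,ijms,ijmu,ijmw,ijns,ijuw,imns,imuw] rk=11  ker:jmuw
∂2c = −{g,j} + {g,w} + {i,m} + {i,n} + {i,s} − 3·{i,u} + 3·{j,m} − 3·{j,n} − {j,s} + 2·{j,u} − 2·{j,w} − {m,n} + 3·{m,s} − {m,u} + 3·{m,w} − 3·{n,s} + 2·{s,u} − 2·{s,w}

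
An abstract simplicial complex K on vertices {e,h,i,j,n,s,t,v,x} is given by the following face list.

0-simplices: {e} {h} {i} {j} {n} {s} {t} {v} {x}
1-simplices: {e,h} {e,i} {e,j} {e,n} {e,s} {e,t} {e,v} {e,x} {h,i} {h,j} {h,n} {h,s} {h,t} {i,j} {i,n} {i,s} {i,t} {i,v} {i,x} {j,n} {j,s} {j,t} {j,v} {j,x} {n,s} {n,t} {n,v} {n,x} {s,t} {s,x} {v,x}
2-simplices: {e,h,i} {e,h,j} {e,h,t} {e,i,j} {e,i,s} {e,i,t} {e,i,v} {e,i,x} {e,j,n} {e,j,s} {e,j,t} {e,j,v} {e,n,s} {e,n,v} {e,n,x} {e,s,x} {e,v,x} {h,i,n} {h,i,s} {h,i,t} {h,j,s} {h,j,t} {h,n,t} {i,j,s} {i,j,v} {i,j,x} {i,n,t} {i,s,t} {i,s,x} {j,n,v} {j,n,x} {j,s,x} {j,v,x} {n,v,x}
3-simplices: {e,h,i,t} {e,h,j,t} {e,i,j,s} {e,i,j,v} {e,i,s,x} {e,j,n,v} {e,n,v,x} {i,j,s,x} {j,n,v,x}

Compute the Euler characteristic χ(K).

n_0=9 n_1=31 n_2=34 n_3=9
χ=+9−31+34−9=3

χ(K)=3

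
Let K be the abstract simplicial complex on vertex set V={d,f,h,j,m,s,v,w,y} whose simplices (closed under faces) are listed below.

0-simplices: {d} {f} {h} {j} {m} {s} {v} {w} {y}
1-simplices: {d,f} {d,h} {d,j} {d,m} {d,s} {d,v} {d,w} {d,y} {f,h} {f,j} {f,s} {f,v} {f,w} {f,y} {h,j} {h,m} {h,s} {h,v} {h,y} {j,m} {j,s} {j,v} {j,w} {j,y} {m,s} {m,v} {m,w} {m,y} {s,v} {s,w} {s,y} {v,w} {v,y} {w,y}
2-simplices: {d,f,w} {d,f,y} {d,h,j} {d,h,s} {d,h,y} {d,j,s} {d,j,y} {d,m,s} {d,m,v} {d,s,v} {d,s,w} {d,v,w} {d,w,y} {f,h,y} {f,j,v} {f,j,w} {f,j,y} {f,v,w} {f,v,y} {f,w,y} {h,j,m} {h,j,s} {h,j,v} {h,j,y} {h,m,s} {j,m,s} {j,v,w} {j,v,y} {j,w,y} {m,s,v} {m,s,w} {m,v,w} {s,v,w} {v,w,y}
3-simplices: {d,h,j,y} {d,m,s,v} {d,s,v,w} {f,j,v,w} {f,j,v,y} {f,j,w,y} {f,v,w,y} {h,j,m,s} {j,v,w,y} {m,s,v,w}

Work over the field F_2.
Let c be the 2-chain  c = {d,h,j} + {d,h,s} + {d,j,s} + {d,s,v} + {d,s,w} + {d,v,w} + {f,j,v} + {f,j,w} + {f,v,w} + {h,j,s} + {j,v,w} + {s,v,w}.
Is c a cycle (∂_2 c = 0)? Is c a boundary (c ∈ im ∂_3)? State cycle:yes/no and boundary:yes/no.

cycle:yes boundary:no

n_0=9 n_1=34 n_2=34 n_3=10  [Z2]
∂1: piv[df,dh,dj,dm,ds,dv,dw,dy] rk=8  ker:fh,fj,fs,fv,fw,fy,hj,hm,hs,hv,hy,jm,js,jv,jw,jy,ms,mv,mw,my,sv,sw,sy,vw,vy,wy
∂2: piv[dfw,dfy,dhj,dhs,dhy,djs,djy,dms,dmv,dsv,dsw,dvw,dwy,fhy,fjv,fjw,fjy,fvw,fvy,hjm,hjv,hms,msw] rk=23  ker:fwy,hjs,hjy,jms,jvw,jvy,jwy,msv,mvw,svw,vwy
∂3: piv[dhjy,dmsv,dsvw,fjvw,fjvy,fjwy,fvwy,hjms,msvw] rk=9  ker:jvwy
∂2c = 0
c vs im∂3: residual ≠ 0 ⇒ not boundary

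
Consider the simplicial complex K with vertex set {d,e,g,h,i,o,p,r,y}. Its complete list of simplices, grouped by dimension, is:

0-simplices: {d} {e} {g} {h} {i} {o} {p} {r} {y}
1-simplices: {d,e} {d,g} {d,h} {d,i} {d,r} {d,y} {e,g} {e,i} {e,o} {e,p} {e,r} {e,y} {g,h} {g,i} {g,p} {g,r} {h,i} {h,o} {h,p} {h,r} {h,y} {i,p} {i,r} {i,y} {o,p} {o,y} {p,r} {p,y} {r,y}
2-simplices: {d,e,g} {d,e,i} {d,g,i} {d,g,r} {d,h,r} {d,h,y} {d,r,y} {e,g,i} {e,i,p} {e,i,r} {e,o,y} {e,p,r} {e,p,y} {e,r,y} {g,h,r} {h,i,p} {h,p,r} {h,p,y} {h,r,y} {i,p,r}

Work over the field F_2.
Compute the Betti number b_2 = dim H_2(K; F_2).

n_0=9 n_1=29 n_2=20  [Z2]
∂1: piv[de,dg,dh,di,dr,dy,eo,ep] rk=8  ker:eg,ei,er,ey,gh,gi,gp,gr,hi,ho,hp,hr,hy,ip,ir,iy,op,oy,pr,py,ry
∂2: piv[deg,dei,dgi,dgr,dhr,dhy,dry,eip,eir,eoy,epr,epy,ery,ghr,hip,hpr] rk=16  ker:egi,hpy,hry,ipr
b_2=(20−16)−0=4

b_2=4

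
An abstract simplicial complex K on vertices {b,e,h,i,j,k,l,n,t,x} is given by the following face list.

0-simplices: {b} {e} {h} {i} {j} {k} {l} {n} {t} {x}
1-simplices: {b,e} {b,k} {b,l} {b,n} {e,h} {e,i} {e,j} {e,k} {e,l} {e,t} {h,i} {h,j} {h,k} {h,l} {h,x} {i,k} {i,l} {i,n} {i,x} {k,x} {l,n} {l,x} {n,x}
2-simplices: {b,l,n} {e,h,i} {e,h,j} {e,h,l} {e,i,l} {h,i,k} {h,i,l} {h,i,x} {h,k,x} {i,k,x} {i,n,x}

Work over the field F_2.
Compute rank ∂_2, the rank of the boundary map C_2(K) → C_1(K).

rank∂_2=9

n_0=10 n_1=23 n_2=11  [Z2]
∂1: piv[be,bk,bl,bn,eh,ei,ej,et,hx] rk=9  ker:ek,el,hi,hj,hk,hl,ik,il,in,ix,kx,ln,lx,nx
∂2: piv[bln,ehi,ehj,ehl,eil,hik,hix,hkx,inx] rk=9  ker:hil,ikx
rk∂_2=9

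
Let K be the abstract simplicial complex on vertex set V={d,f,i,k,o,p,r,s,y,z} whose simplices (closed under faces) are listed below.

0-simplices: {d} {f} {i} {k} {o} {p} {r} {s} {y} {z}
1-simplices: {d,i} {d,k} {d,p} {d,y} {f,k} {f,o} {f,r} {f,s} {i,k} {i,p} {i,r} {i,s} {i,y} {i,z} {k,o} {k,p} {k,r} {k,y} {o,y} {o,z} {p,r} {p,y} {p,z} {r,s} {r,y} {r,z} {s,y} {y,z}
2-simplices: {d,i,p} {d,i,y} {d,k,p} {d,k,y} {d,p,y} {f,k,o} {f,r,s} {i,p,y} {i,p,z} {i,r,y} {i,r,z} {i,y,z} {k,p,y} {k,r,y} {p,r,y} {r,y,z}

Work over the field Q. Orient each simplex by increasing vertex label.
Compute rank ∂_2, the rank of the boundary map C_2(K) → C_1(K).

n_0=10 n_1=28 n_2=16  [Q]
∂1: piv[di,dk,dp,dy,fk,fo,fr,fs,iz] rk=9  ker:ik,ip,ir,is,iy,ko,kp,kr,ky,oy,oz,pr,py,pz,rs,ry,rz,sy,yz
∂2: piv[dip,diy,dkp,dky,dpy,fko,frs,ipz,iry,irz,iyz,kry,pry] rk=13  ker:ipy,kpy,ryz
rk∂_2=13

rank∂_2=13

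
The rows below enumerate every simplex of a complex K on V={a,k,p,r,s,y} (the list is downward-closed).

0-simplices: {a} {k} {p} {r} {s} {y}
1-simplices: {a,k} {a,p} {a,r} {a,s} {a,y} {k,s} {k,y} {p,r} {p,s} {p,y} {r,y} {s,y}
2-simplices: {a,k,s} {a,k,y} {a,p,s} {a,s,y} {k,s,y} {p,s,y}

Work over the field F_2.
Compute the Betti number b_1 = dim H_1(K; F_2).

n_0=6 n_1=12 n_2=6  [Z2]
∂1: piv[ak,ap,ar,as,ay] rk=5  ker:ks,ky,pr,ps,py,ry,sy
∂2: piv[aks,aky,aps,asy,psy] rk=5  ker:ksy
b_1=(12−5)−5=2

b_1=2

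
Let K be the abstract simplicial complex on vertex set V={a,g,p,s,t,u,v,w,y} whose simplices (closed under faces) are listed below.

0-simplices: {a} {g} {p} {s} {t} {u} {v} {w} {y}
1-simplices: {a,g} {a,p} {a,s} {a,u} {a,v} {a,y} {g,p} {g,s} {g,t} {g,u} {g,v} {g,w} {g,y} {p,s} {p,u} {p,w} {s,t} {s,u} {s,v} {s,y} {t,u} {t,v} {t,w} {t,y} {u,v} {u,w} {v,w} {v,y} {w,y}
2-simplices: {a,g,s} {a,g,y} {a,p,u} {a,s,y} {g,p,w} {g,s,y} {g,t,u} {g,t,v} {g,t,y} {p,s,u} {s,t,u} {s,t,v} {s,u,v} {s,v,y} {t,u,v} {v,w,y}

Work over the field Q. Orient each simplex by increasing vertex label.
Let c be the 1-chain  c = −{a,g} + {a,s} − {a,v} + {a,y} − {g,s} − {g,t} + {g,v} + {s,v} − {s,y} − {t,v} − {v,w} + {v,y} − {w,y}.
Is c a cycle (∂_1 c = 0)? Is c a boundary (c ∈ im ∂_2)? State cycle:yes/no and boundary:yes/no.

n_0=9 n_1=29 n_2=16  [Q]
∂1: piv[ag,ap,as,au,av,ay,gt,gw] rk=8  ker:gp,gs,gu,gv,gy,ps,pu,pw,st,su,sv,sy,tu,tv,tw,ty,uv,uw,vw,vy,wy
∂2: piv[ags,agy,apu,asy,gpw,gtu,gtv,gty,psu,stu,stv,suv,svy,vwy] rk=14  ker:gsy,tuv
∂1c = 0
c vs im∂2: residual ≠ 0 ⇒ not boundary

cycle:yes boundary:no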